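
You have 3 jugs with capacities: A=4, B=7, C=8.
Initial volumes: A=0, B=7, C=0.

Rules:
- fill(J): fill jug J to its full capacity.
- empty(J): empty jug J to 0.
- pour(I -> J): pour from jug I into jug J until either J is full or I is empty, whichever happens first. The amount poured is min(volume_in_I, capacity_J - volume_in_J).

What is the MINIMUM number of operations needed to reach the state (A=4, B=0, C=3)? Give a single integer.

BFS from (A=0, B=7, C=0). One shortest path:
  1. pour(B -> A) -> (A=4 B=3 C=0)
  2. pour(B -> C) -> (A=4 B=0 C=3)
Reached target in 2 moves.

Answer: 2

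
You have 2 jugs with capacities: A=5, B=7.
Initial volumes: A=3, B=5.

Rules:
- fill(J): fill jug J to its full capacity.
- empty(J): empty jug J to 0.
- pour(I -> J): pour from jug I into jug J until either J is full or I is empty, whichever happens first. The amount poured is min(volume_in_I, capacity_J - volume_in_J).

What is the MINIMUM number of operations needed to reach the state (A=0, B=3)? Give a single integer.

Answer: 2

Derivation:
BFS from (A=3, B=5). One shortest path:
  1. empty(B) -> (A=3 B=0)
  2. pour(A -> B) -> (A=0 B=3)
Reached target in 2 moves.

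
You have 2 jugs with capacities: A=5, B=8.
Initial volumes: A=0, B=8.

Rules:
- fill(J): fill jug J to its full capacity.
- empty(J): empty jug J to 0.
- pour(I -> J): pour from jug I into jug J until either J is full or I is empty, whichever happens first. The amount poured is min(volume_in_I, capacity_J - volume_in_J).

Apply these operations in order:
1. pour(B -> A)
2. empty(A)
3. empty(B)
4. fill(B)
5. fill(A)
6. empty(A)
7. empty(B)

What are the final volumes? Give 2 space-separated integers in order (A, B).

Step 1: pour(B -> A) -> (A=5 B=3)
Step 2: empty(A) -> (A=0 B=3)
Step 3: empty(B) -> (A=0 B=0)
Step 4: fill(B) -> (A=0 B=8)
Step 5: fill(A) -> (A=5 B=8)
Step 6: empty(A) -> (A=0 B=8)
Step 7: empty(B) -> (A=0 B=0)

Answer: 0 0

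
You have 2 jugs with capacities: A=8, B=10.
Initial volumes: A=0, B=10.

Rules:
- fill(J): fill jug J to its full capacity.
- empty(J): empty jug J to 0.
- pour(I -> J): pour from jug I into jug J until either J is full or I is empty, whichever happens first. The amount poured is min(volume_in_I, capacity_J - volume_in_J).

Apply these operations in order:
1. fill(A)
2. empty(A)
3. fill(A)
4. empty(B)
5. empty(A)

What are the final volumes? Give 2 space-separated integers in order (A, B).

Step 1: fill(A) -> (A=8 B=10)
Step 2: empty(A) -> (A=0 B=10)
Step 3: fill(A) -> (A=8 B=10)
Step 4: empty(B) -> (A=8 B=0)
Step 5: empty(A) -> (A=0 B=0)

Answer: 0 0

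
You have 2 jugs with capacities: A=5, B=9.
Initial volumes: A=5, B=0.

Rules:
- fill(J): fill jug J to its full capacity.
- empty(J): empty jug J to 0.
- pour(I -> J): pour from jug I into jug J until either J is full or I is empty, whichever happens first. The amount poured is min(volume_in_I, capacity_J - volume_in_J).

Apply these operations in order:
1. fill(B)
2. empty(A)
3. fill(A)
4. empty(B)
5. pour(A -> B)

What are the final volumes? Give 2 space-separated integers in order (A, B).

Step 1: fill(B) -> (A=5 B=9)
Step 2: empty(A) -> (A=0 B=9)
Step 3: fill(A) -> (A=5 B=9)
Step 4: empty(B) -> (A=5 B=0)
Step 5: pour(A -> B) -> (A=0 B=5)

Answer: 0 5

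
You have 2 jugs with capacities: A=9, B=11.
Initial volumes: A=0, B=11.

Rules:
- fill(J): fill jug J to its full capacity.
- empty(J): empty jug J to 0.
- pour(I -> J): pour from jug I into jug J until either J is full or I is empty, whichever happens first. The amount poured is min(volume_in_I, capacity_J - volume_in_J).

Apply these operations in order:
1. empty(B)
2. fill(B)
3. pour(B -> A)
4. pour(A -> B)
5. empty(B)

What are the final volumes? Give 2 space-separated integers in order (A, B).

Answer: 0 0

Derivation:
Step 1: empty(B) -> (A=0 B=0)
Step 2: fill(B) -> (A=0 B=11)
Step 3: pour(B -> A) -> (A=9 B=2)
Step 4: pour(A -> B) -> (A=0 B=11)
Step 5: empty(B) -> (A=0 B=0)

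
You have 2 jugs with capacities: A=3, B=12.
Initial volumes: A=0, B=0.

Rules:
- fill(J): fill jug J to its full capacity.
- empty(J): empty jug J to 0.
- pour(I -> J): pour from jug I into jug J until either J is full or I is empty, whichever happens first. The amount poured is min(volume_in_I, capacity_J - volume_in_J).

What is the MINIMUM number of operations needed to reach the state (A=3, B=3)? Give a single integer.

BFS from (A=0, B=0). One shortest path:
  1. fill(A) -> (A=3 B=0)
  2. pour(A -> B) -> (A=0 B=3)
  3. fill(A) -> (A=3 B=3)
Reached target in 3 moves.

Answer: 3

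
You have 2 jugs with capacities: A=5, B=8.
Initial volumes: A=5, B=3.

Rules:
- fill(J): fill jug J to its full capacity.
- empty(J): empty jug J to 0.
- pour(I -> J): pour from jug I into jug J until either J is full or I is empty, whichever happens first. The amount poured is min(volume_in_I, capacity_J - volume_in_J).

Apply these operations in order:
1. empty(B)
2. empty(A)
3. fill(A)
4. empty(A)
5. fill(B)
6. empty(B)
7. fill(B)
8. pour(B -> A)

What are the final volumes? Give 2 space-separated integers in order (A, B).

Answer: 5 3

Derivation:
Step 1: empty(B) -> (A=5 B=0)
Step 2: empty(A) -> (A=0 B=0)
Step 3: fill(A) -> (A=5 B=0)
Step 4: empty(A) -> (A=0 B=0)
Step 5: fill(B) -> (A=0 B=8)
Step 6: empty(B) -> (A=0 B=0)
Step 7: fill(B) -> (A=0 B=8)
Step 8: pour(B -> A) -> (A=5 B=3)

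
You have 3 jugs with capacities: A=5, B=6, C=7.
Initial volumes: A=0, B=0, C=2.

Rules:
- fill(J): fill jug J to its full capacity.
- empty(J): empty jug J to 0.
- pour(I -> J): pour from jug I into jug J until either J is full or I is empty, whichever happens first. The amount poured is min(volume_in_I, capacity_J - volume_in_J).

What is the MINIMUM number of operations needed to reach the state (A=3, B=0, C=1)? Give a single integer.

Answer: 6

Derivation:
BFS from (A=0, B=0, C=2). One shortest path:
  1. pour(C -> A) -> (A=2 B=0 C=0)
  2. fill(C) -> (A=2 B=0 C=7)
  3. pour(C -> B) -> (A=2 B=6 C=1)
  4. pour(B -> A) -> (A=5 B=3 C=1)
  5. empty(A) -> (A=0 B=3 C=1)
  6. pour(B -> A) -> (A=3 B=0 C=1)
Reached target in 6 moves.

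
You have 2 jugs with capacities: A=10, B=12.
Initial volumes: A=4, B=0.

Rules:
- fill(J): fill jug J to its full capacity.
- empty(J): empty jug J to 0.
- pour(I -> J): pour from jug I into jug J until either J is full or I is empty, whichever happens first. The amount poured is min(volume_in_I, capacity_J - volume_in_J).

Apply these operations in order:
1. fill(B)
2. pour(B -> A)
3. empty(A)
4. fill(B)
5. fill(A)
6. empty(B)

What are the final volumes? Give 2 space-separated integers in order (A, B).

Step 1: fill(B) -> (A=4 B=12)
Step 2: pour(B -> A) -> (A=10 B=6)
Step 3: empty(A) -> (A=0 B=6)
Step 4: fill(B) -> (A=0 B=12)
Step 5: fill(A) -> (A=10 B=12)
Step 6: empty(B) -> (A=10 B=0)

Answer: 10 0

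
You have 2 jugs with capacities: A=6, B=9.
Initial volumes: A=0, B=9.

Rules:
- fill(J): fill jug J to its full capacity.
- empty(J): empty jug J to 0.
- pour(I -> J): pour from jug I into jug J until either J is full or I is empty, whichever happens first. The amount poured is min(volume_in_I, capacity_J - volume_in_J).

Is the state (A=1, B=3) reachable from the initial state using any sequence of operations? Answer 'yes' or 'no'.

BFS explored all 10 reachable states.
Reachable set includes: (0,0), (0,3), (0,6), (0,9), (3,0), (3,9), (6,0), (6,3), (6,6), (6,9)
Target (A=1, B=3) not in reachable set → no.

Answer: no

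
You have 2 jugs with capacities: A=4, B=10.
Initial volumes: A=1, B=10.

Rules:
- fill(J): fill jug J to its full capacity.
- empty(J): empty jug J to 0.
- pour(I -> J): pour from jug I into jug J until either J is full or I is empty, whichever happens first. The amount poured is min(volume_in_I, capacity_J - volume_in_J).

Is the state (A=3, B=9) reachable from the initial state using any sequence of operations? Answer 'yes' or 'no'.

BFS explored all 28 reachable states.
Reachable set includes: (0,0), (0,1), (0,2), (0,3), (0,4), (0,5), (0,6), (0,7), (0,8), (0,9), (0,10), (1,0) ...
Target (A=3, B=9) not in reachable set → no.

Answer: no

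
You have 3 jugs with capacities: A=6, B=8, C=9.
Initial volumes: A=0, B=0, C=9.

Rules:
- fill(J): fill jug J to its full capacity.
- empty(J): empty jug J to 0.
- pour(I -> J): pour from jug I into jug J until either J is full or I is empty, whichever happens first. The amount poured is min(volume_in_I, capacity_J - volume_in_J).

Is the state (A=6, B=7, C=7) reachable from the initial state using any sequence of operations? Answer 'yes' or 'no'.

Answer: yes

Derivation:
BFS from (A=0, B=0, C=9):
  1. fill(A) -> (A=6 B=0 C=9)
  2. fill(B) -> (A=6 B=8 C=9)
  3. empty(C) -> (A=6 B=8 C=0)
  4. pour(B -> C) -> (A=6 B=0 C=8)
  5. pour(A -> B) -> (A=0 B=6 C=8)
  6. fill(A) -> (A=6 B=6 C=8)
  7. pour(A -> B) -> (A=4 B=8 C=8)
  8. pour(B -> C) -> (A=4 B=7 C=9)
  9. pour(C -> A) -> (A=6 B=7 C=7)
Target reached → yes.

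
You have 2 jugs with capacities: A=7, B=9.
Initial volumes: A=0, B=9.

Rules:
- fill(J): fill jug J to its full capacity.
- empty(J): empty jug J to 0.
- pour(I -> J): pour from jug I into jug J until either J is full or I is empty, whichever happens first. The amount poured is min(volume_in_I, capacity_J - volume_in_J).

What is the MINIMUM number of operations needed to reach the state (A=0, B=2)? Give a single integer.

BFS from (A=0, B=9). One shortest path:
  1. pour(B -> A) -> (A=7 B=2)
  2. empty(A) -> (A=0 B=2)
Reached target in 2 moves.

Answer: 2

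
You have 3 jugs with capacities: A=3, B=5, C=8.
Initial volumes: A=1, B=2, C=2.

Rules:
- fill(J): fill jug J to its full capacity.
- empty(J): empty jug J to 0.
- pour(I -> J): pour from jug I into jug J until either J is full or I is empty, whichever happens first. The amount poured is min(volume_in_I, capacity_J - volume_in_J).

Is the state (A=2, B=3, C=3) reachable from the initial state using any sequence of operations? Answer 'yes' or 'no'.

BFS explored all 161 reachable states.
Reachable set includes: (0,0,0), (0,0,1), (0,0,2), (0,0,3), (0,0,4), (0,0,5), (0,0,6), (0,0,7), (0,0,8), (0,1,0), (0,1,1), (0,1,2) ...
Target (A=2, B=3, C=3) not in reachable set → no.

Answer: no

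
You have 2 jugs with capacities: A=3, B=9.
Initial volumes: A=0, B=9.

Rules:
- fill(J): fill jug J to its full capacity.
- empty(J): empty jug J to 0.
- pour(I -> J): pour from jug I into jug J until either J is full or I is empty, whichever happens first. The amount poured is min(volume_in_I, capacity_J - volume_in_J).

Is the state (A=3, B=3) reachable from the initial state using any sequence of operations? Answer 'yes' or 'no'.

BFS from (A=0, B=9):
  1. pour(B -> A) -> (A=3 B=6)
  2. empty(A) -> (A=0 B=6)
  3. pour(B -> A) -> (A=3 B=3)
Target reached → yes.

Answer: yes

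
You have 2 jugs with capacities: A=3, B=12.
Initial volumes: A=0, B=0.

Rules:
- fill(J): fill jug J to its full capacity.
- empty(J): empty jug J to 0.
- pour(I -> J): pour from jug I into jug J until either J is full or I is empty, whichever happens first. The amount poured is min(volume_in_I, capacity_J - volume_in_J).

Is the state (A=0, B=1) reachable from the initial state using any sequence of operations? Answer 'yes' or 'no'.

Answer: no

Derivation:
BFS explored all 10 reachable states.
Reachable set includes: (0,0), (0,3), (0,6), (0,9), (0,12), (3,0), (3,3), (3,6), (3,9), (3,12)
Target (A=0, B=1) not in reachable set → no.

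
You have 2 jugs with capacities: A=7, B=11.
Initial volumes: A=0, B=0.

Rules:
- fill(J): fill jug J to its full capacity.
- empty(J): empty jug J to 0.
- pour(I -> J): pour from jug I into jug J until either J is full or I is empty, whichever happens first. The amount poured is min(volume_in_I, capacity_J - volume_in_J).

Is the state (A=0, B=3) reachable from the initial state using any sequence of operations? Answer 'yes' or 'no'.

Answer: yes

Derivation:
BFS from (A=0, B=0):
  1. fill(A) -> (A=7 B=0)
  2. pour(A -> B) -> (A=0 B=7)
  3. fill(A) -> (A=7 B=7)
  4. pour(A -> B) -> (A=3 B=11)
  5. empty(B) -> (A=3 B=0)
  6. pour(A -> B) -> (A=0 B=3)
Target reached → yes.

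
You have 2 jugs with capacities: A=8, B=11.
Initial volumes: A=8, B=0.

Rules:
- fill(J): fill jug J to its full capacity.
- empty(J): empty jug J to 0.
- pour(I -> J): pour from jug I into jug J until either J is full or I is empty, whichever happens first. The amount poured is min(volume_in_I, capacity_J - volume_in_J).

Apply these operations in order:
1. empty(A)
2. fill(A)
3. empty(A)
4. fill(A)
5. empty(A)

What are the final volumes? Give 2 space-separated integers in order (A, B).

Step 1: empty(A) -> (A=0 B=0)
Step 2: fill(A) -> (A=8 B=0)
Step 3: empty(A) -> (A=0 B=0)
Step 4: fill(A) -> (A=8 B=0)
Step 5: empty(A) -> (A=0 B=0)

Answer: 0 0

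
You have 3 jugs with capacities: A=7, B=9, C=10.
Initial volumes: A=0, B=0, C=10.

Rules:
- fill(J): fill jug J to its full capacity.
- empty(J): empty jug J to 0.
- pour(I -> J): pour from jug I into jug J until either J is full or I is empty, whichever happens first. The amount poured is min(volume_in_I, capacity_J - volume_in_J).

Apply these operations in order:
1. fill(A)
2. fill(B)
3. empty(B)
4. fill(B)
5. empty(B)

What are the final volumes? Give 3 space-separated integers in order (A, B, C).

Answer: 7 0 10

Derivation:
Step 1: fill(A) -> (A=7 B=0 C=10)
Step 2: fill(B) -> (A=7 B=9 C=10)
Step 3: empty(B) -> (A=7 B=0 C=10)
Step 4: fill(B) -> (A=7 B=9 C=10)
Step 5: empty(B) -> (A=7 B=0 C=10)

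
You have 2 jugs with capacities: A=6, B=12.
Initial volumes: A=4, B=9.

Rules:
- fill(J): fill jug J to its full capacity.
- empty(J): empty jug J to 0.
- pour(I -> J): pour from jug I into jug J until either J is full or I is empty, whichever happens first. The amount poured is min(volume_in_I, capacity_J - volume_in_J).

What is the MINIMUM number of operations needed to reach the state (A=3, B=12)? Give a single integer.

BFS from (A=4, B=9). One shortest path:
  1. fill(A) -> (A=6 B=9)
  2. pour(A -> B) -> (A=3 B=12)
Reached target in 2 moves.

Answer: 2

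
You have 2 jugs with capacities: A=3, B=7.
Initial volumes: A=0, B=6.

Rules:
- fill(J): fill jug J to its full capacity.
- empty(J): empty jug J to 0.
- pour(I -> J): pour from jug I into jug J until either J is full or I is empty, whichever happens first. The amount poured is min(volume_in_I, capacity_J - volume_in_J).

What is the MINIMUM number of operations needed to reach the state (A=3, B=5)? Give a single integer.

BFS from (A=0, B=6). One shortest path:
  1. fill(A) -> (A=3 B=6)
  2. pour(A -> B) -> (A=2 B=7)
  3. empty(B) -> (A=2 B=0)
  4. pour(A -> B) -> (A=0 B=2)
  5. fill(A) -> (A=3 B=2)
  6. pour(A -> B) -> (A=0 B=5)
  7. fill(A) -> (A=3 B=5)
Reached target in 7 moves.

Answer: 7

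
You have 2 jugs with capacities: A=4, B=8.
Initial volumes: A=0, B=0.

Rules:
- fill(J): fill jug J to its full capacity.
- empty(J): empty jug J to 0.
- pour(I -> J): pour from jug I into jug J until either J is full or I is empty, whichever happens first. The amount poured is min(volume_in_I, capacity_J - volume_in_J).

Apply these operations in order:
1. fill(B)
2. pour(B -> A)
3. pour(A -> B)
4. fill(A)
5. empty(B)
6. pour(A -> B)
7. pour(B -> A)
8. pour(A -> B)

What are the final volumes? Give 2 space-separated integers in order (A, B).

Step 1: fill(B) -> (A=0 B=8)
Step 2: pour(B -> A) -> (A=4 B=4)
Step 3: pour(A -> B) -> (A=0 B=8)
Step 4: fill(A) -> (A=4 B=8)
Step 5: empty(B) -> (A=4 B=0)
Step 6: pour(A -> B) -> (A=0 B=4)
Step 7: pour(B -> A) -> (A=4 B=0)
Step 8: pour(A -> B) -> (A=0 B=4)

Answer: 0 4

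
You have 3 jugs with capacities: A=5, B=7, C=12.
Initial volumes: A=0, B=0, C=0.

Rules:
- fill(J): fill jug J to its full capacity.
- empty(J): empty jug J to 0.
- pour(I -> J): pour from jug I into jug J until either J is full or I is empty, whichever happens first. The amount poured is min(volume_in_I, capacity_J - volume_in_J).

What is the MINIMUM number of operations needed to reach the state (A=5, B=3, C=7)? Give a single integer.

BFS from (A=0, B=0, C=0). One shortest path:
  1. fill(A) -> (A=5 B=0 C=0)
  2. pour(A -> B) -> (A=0 B=5 C=0)
  3. fill(A) -> (A=5 B=5 C=0)
  4. pour(A -> B) -> (A=3 B=7 C=0)
  5. pour(B -> C) -> (A=3 B=0 C=7)
  6. pour(A -> B) -> (A=0 B=3 C=7)
  7. fill(A) -> (A=5 B=3 C=7)
Reached target in 7 moves.

Answer: 7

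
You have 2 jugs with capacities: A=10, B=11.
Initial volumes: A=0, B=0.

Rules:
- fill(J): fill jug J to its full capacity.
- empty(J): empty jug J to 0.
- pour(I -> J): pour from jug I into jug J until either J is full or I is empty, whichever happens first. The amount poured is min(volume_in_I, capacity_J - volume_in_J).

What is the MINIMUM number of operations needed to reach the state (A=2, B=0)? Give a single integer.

Answer: 8

Derivation:
BFS from (A=0, B=0). One shortest path:
  1. fill(B) -> (A=0 B=11)
  2. pour(B -> A) -> (A=10 B=1)
  3. empty(A) -> (A=0 B=1)
  4. pour(B -> A) -> (A=1 B=0)
  5. fill(B) -> (A=1 B=11)
  6. pour(B -> A) -> (A=10 B=2)
  7. empty(A) -> (A=0 B=2)
  8. pour(B -> A) -> (A=2 B=0)
Reached target in 8 moves.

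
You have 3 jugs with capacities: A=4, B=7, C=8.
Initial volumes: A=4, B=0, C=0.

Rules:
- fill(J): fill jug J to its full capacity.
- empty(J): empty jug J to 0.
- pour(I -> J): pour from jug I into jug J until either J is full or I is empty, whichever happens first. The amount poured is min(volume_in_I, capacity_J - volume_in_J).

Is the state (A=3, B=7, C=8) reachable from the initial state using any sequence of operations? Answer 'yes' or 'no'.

BFS from (A=4, B=0, C=0):
  1. fill(B) -> (A=4 B=7 C=0)
  2. pour(B -> C) -> (A=4 B=0 C=7)
  3. fill(B) -> (A=4 B=7 C=7)
  4. pour(A -> C) -> (A=3 B=7 C=8)
Target reached → yes.

Answer: yes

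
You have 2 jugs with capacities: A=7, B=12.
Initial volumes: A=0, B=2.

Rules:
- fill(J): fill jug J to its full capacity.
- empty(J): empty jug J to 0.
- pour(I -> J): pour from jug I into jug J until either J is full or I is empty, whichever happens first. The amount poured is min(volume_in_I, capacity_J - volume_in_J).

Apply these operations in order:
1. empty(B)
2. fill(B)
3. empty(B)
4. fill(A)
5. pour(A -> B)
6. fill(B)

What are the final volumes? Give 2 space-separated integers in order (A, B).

Answer: 0 12

Derivation:
Step 1: empty(B) -> (A=0 B=0)
Step 2: fill(B) -> (A=0 B=12)
Step 3: empty(B) -> (A=0 B=0)
Step 4: fill(A) -> (A=7 B=0)
Step 5: pour(A -> B) -> (A=0 B=7)
Step 6: fill(B) -> (A=0 B=12)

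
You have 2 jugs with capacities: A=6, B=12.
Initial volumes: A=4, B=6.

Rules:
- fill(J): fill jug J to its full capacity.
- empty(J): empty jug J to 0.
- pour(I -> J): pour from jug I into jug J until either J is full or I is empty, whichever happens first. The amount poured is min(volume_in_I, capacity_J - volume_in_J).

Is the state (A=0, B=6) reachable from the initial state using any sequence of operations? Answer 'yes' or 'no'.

Answer: yes

Derivation:
BFS from (A=4, B=6):
  1. empty(A) -> (A=0 B=6)
Target reached → yes.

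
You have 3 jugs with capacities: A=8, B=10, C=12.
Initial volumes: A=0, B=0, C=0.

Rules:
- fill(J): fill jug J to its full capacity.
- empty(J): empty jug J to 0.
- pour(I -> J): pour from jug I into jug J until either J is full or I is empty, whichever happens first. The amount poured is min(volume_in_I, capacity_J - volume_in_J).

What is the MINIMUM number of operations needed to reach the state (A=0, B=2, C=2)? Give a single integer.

Answer: 4

Derivation:
BFS from (A=0, B=0, C=0). One shortest path:
  1. fill(C) -> (A=0 B=0 C=12)
  2. pour(C -> B) -> (A=0 B=10 C=2)
  3. pour(B -> A) -> (A=8 B=2 C=2)
  4. empty(A) -> (A=0 B=2 C=2)
Reached target in 4 moves.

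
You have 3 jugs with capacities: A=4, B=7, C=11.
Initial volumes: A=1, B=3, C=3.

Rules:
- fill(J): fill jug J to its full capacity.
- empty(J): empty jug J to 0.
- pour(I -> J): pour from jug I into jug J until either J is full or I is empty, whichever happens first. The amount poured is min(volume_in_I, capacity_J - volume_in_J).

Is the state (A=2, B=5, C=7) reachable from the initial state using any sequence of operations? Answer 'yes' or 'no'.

BFS explored all 301 reachable states.
Reachable set includes: (0,0,0), (0,0,1), (0,0,2), (0,0,3), (0,0,4), (0,0,5), (0,0,6), (0,0,7), (0,0,8), (0,0,9), (0,0,10), (0,0,11) ...
Target (A=2, B=5, C=7) not in reachable set → no.

Answer: no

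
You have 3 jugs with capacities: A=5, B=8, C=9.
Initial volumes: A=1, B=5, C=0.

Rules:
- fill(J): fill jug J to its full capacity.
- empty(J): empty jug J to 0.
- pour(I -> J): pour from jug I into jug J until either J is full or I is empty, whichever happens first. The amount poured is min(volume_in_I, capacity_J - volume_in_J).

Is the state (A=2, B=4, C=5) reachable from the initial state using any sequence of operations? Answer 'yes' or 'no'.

BFS explored all 316 reachable states.
Reachable set includes: (0,0,0), (0,0,1), (0,0,2), (0,0,3), (0,0,4), (0,0,5), (0,0,6), (0,0,7), (0,0,8), (0,0,9), (0,1,0), (0,1,1) ...
Target (A=2, B=4, C=5) not in reachable set → no.

Answer: no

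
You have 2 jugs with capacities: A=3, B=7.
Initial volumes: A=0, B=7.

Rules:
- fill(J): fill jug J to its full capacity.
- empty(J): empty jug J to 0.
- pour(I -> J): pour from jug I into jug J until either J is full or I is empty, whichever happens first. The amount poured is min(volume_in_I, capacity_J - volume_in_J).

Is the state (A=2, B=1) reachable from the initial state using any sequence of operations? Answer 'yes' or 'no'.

Answer: no

Derivation:
BFS explored all 20 reachable states.
Reachable set includes: (0,0), (0,1), (0,2), (0,3), (0,4), (0,5), (0,6), (0,7), (1,0), (1,7), (2,0), (2,7) ...
Target (A=2, B=1) not in reachable set → no.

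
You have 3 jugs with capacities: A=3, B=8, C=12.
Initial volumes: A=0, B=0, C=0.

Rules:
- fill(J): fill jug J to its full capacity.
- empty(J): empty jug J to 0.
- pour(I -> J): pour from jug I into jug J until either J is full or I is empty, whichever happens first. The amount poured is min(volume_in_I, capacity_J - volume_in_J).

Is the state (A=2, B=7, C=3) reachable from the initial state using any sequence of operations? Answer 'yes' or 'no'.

Answer: no

Derivation:
BFS explored all 314 reachable states.
Reachable set includes: (0,0,0), (0,0,1), (0,0,2), (0,0,3), (0,0,4), (0,0,5), (0,0,6), (0,0,7), (0,0,8), (0,0,9), (0,0,10), (0,0,11) ...
Target (A=2, B=7, C=3) not in reachable set → no.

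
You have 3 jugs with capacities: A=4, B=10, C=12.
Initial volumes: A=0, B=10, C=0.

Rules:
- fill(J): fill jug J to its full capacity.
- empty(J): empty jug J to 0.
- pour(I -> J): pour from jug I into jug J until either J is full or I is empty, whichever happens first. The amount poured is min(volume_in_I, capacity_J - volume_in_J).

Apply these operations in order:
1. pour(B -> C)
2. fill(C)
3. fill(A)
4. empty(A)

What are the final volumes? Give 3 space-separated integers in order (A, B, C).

Answer: 0 0 12

Derivation:
Step 1: pour(B -> C) -> (A=0 B=0 C=10)
Step 2: fill(C) -> (A=0 B=0 C=12)
Step 3: fill(A) -> (A=4 B=0 C=12)
Step 4: empty(A) -> (A=0 B=0 C=12)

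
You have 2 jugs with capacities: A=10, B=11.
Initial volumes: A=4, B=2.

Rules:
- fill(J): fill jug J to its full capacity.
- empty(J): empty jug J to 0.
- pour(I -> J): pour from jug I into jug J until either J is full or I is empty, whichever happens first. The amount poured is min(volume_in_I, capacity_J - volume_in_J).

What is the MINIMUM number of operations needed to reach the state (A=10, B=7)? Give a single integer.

BFS from (A=4, B=2). One shortest path:
  1. pour(B -> A) -> (A=6 B=0)
  2. fill(B) -> (A=6 B=11)
  3. pour(B -> A) -> (A=10 B=7)
Reached target in 3 moves.

Answer: 3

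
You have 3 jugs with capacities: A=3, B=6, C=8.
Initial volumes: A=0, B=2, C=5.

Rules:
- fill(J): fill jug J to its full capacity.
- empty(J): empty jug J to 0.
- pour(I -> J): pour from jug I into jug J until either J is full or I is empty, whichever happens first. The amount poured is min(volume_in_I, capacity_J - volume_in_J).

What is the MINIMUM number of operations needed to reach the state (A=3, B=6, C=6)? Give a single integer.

Answer: 4

Derivation:
BFS from (A=0, B=2, C=5). One shortest path:
  1. pour(C -> A) -> (A=3 B=2 C=2)
  2. pour(C -> B) -> (A=3 B=4 C=0)
  3. fill(C) -> (A=3 B=4 C=8)
  4. pour(C -> B) -> (A=3 B=6 C=6)
Reached target in 4 moves.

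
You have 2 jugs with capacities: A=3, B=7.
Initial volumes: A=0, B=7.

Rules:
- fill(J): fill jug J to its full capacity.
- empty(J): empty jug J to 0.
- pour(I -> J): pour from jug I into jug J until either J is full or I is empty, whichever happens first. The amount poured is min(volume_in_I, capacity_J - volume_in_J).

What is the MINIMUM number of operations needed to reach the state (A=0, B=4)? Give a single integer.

Answer: 2

Derivation:
BFS from (A=0, B=7). One shortest path:
  1. pour(B -> A) -> (A=3 B=4)
  2. empty(A) -> (A=0 B=4)
Reached target in 2 moves.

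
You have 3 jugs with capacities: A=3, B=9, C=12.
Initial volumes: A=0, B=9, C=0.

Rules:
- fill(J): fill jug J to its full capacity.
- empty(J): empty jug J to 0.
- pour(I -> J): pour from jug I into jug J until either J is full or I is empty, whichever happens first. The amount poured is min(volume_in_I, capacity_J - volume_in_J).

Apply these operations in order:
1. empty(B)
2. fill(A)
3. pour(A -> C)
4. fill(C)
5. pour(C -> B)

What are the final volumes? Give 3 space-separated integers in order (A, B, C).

Step 1: empty(B) -> (A=0 B=0 C=0)
Step 2: fill(A) -> (A=3 B=0 C=0)
Step 3: pour(A -> C) -> (A=0 B=0 C=3)
Step 4: fill(C) -> (A=0 B=0 C=12)
Step 5: pour(C -> B) -> (A=0 B=9 C=3)

Answer: 0 9 3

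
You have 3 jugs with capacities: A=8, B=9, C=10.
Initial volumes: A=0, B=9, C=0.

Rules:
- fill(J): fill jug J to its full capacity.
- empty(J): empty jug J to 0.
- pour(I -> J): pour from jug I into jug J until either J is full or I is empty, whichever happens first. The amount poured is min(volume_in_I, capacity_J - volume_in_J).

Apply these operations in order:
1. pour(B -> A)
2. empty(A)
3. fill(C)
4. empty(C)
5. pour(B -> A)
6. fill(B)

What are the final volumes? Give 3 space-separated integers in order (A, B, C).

Answer: 1 9 0

Derivation:
Step 1: pour(B -> A) -> (A=8 B=1 C=0)
Step 2: empty(A) -> (A=0 B=1 C=0)
Step 3: fill(C) -> (A=0 B=1 C=10)
Step 4: empty(C) -> (A=0 B=1 C=0)
Step 5: pour(B -> A) -> (A=1 B=0 C=0)
Step 6: fill(B) -> (A=1 B=9 C=0)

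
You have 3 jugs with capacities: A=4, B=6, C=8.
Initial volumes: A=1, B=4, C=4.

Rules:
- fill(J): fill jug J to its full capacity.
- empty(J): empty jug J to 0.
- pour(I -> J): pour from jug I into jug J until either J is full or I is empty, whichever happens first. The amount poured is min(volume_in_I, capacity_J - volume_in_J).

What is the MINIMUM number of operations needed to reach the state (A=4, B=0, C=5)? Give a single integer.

Answer: 2

Derivation:
BFS from (A=1, B=4, C=4). One shortest path:
  1. pour(A -> C) -> (A=0 B=4 C=5)
  2. pour(B -> A) -> (A=4 B=0 C=5)
Reached target in 2 moves.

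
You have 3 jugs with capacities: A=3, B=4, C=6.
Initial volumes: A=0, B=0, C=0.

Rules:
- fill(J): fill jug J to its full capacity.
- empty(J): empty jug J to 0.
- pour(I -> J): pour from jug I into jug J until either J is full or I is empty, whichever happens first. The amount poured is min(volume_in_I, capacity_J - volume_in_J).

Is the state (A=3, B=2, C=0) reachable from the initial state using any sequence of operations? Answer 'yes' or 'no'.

Answer: yes

Derivation:
BFS from (A=0, B=0, C=0):
  1. fill(A) -> (A=3 B=0 C=0)
  2. fill(C) -> (A=3 B=0 C=6)
  3. pour(C -> B) -> (A=3 B=4 C=2)
  4. empty(B) -> (A=3 B=0 C=2)
  5. pour(C -> B) -> (A=3 B=2 C=0)
Target reached → yes.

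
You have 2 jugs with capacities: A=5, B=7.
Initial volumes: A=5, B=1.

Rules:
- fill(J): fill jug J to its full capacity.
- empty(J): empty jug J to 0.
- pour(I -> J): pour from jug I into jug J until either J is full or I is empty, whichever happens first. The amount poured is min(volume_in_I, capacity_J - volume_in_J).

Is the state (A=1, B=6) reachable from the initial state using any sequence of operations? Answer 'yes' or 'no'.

BFS explored all 24 reachable states.
Reachable set includes: (0,0), (0,1), (0,2), (0,3), (0,4), (0,5), (0,6), (0,7), (1,0), (1,7), (2,0), (2,7) ...
Target (A=1, B=6) not in reachable set → no.

Answer: no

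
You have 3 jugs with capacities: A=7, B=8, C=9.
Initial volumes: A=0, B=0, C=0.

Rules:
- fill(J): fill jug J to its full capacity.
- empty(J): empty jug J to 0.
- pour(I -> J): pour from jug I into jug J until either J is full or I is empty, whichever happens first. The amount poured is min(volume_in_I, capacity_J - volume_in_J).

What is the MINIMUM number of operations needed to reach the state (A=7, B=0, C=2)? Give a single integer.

Answer: 2

Derivation:
BFS from (A=0, B=0, C=0). One shortest path:
  1. fill(C) -> (A=0 B=0 C=9)
  2. pour(C -> A) -> (A=7 B=0 C=2)
Reached target in 2 moves.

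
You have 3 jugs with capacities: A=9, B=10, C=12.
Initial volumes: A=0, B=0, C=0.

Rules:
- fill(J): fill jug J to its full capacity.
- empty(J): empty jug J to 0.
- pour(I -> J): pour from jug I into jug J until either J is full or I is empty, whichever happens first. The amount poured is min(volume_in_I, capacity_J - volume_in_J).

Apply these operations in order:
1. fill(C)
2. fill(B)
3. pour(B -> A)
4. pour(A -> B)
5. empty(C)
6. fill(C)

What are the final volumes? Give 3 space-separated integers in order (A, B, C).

Step 1: fill(C) -> (A=0 B=0 C=12)
Step 2: fill(B) -> (A=0 B=10 C=12)
Step 3: pour(B -> A) -> (A=9 B=1 C=12)
Step 4: pour(A -> B) -> (A=0 B=10 C=12)
Step 5: empty(C) -> (A=0 B=10 C=0)
Step 6: fill(C) -> (A=0 B=10 C=12)

Answer: 0 10 12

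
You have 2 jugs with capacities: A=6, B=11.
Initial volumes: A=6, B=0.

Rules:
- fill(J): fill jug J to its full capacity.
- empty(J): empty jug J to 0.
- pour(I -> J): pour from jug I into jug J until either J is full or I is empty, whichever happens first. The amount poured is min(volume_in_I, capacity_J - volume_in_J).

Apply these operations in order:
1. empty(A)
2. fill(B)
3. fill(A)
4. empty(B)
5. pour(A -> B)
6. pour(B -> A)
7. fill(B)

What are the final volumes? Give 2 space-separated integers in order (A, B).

Step 1: empty(A) -> (A=0 B=0)
Step 2: fill(B) -> (A=0 B=11)
Step 3: fill(A) -> (A=6 B=11)
Step 4: empty(B) -> (A=6 B=0)
Step 5: pour(A -> B) -> (A=0 B=6)
Step 6: pour(B -> A) -> (A=6 B=0)
Step 7: fill(B) -> (A=6 B=11)

Answer: 6 11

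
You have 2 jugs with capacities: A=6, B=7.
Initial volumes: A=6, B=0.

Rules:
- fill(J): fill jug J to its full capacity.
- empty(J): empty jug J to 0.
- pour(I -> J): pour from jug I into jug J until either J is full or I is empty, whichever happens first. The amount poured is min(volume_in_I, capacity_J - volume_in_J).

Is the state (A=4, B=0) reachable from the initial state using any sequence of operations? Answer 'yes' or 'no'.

Answer: yes

Derivation:
BFS from (A=6, B=0):
  1. pour(A -> B) -> (A=0 B=6)
  2. fill(A) -> (A=6 B=6)
  3. pour(A -> B) -> (A=5 B=7)
  4. empty(B) -> (A=5 B=0)
  5. pour(A -> B) -> (A=0 B=5)
  6. fill(A) -> (A=6 B=5)
  7. pour(A -> B) -> (A=4 B=7)
  8. empty(B) -> (A=4 B=0)
Target reached → yes.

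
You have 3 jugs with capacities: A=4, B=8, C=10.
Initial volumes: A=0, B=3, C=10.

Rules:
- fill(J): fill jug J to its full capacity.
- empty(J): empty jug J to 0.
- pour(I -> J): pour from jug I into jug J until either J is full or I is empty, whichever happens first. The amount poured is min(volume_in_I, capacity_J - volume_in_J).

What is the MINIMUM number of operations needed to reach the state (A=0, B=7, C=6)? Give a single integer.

Answer: 2

Derivation:
BFS from (A=0, B=3, C=10). One shortest path:
  1. pour(C -> A) -> (A=4 B=3 C=6)
  2. pour(A -> B) -> (A=0 B=7 C=6)
Reached target in 2 moves.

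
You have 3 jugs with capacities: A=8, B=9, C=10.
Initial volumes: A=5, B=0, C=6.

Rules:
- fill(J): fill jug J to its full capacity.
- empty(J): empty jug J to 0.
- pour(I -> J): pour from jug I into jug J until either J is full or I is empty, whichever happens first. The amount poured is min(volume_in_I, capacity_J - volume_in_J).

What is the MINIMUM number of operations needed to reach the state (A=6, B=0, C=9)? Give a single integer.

Answer: 4

Derivation:
BFS from (A=5, B=0, C=6). One shortest path:
  1. empty(A) -> (A=0 B=0 C=6)
  2. fill(B) -> (A=0 B=9 C=6)
  3. pour(C -> A) -> (A=6 B=9 C=0)
  4. pour(B -> C) -> (A=6 B=0 C=9)
Reached target in 4 moves.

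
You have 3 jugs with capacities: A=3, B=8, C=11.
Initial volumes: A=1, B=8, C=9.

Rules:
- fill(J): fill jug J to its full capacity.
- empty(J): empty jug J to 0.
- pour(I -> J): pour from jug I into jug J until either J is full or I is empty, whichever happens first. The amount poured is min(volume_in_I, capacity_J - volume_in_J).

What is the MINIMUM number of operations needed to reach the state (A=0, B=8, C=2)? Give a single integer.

Answer: 3

Derivation:
BFS from (A=1, B=8, C=9). One shortest path:
  1. empty(B) -> (A=1 B=0 C=9)
  2. pour(A -> B) -> (A=0 B=1 C=9)
  3. pour(C -> B) -> (A=0 B=8 C=2)
Reached target in 3 moves.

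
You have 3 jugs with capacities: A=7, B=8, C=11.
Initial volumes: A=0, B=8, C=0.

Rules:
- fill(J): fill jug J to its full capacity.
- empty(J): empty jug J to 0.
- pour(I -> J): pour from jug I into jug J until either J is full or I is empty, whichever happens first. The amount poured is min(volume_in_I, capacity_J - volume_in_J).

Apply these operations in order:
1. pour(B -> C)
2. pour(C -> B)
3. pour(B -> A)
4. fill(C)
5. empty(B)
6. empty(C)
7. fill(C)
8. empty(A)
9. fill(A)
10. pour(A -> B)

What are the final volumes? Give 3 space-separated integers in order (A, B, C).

Step 1: pour(B -> C) -> (A=0 B=0 C=8)
Step 2: pour(C -> B) -> (A=0 B=8 C=0)
Step 3: pour(B -> A) -> (A=7 B=1 C=0)
Step 4: fill(C) -> (A=7 B=1 C=11)
Step 5: empty(B) -> (A=7 B=0 C=11)
Step 6: empty(C) -> (A=7 B=0 C=0)
Step 7: fill(C) -> (A=7 B=0 C=11)
Step 8: empty(A) -> (A=0 B=0 C=11)
Step 9: fill(A) -> (A=7 B=0 C=11)
Step 10: pour(A -> B) -> (A=0 B=7 C=11)

Answer: 0 7 11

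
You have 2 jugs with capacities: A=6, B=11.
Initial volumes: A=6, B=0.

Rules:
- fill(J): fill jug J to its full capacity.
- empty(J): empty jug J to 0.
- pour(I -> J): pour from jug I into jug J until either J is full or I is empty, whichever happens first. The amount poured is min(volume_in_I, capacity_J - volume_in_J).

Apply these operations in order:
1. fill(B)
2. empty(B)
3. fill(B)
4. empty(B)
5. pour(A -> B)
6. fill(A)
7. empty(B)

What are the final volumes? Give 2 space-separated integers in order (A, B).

Answer: 6 0

Derivation:
Step 1: fill(B) -> (A=6 B=11)
Step 2: empty(B) -> (A=6 B=0)
Step 3: fill(B) -> (A=6 B=11)
Step 4: empty(B) -> (A=6 B=0)
Step 5: pour(A -> B) -> (A=0 B=6)
Step 6: fill(A) -> (A=6 B=6)
Step 7: empty(B) -> (A=6 B=0)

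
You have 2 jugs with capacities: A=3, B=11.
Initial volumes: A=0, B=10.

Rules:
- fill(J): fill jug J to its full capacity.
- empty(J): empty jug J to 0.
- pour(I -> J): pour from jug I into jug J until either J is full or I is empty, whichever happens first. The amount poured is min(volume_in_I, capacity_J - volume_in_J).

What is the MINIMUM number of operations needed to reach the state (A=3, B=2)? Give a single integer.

Answer: 5

Derivation:
BFS from (A=0, B=10). One shortest path:
  1. fill(A) -> (A=3 B=10)
  2. pour(A -> B) -> (A=2 B=11)
  3. empty(B) -> (A=2 B=0)
  4. pour(A -> B) -> (A=0 B=2)
  5. fill(A) -> (A=3 B=2)
Reached target in 5 moves.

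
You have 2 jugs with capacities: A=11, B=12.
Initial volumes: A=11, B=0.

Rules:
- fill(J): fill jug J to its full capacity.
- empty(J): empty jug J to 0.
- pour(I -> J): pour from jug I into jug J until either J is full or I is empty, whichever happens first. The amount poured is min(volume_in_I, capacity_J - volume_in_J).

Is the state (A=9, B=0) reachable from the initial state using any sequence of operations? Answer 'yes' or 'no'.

BFS from (A=11, B=0):
  1. pour(A -> B) -> (A=0 B=11)
  2. fill(A) -> (A=11 B=11)
  3. pour(A -> B) -> (A=10 B=12)
  4. empty(B) -> (A=10 B=0)
  5. pour(A -> B) -> (A=0 B=10)
  6. fill(A) -> (A=11 B=10)
  7. pour(A -> B) -> (A=9 B=12)
  8. empty(B) -> (A=9 B=0)
Target reached → yes.

Answer: yes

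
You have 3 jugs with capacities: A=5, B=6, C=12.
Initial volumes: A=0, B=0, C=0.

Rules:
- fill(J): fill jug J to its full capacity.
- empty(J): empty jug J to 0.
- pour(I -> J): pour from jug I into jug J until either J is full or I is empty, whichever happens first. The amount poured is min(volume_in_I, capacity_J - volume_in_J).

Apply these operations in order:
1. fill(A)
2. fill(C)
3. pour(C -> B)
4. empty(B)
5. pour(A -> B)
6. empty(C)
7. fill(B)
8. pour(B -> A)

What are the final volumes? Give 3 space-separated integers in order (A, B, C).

Step 1: fill(A) -> (A=5 B=0 C=0)
Step 2: fill(C) -> (A=5 B=0 C=12)
Step 3: pour(C -> B) -> (A=5 B=6 C=6)
Step 4: empty(B) -> (A=5 B=0 C=6)
Step 5: pour(A -> B) -> (A=0 B=5 C=6)
Step 6: empty(C) -> (A=0 B=5 C=0)
Step 7: fill(B) -> (A=0 B=6 C=0)
Step 8: pour(B -> A) -> (A=5 B=1 C=0)

Answer: 5 1 0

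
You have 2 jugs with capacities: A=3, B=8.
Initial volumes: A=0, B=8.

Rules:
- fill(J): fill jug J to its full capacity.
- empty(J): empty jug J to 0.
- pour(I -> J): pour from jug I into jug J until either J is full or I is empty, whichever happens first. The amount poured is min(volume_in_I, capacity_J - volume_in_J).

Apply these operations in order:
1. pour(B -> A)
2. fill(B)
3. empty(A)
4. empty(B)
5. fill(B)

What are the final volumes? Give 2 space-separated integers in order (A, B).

Answer: 0 8

Derivation:
Step 1: pour(B -> A) -> (A=3 B=5)
Step 2: fill(B) -> (A=3 B=8)
Step 3: empty(A) -> (A=0 B=8)
Step 4: empty(B) -> (A=0 B=0)
Step 5: fill(B) -> (A=0 B=8)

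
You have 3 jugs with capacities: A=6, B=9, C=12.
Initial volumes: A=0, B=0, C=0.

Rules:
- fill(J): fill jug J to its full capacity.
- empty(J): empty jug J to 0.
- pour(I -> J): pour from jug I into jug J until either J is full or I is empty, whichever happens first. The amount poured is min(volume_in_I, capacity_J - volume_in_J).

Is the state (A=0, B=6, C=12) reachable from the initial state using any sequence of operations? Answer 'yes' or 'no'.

BFS from (A=0, B=0, C=0):
  1. fill(A) -> (A=6 B=0 C=0)
  2. fill(C) -> (A=6 B=0 C=12)
  3. pour(A -> B) -> (A=0 B=6 C=12)
Target reached → yes.

Answer: yes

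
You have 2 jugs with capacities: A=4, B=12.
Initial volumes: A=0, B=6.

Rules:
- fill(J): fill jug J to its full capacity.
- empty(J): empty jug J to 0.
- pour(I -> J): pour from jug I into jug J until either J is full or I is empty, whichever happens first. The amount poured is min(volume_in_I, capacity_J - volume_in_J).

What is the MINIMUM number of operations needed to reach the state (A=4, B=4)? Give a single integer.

Answer: 4

Derivation:
BFS from (A=0, B=6). One shortest path:
  1. fill(A) -> (A=4 B=6)
  2. empty(B) -> (A=4 B=0)
  3. pour(A -> B) -> (A=0 B=4)
  4. fill(A) -> (A=4 B=4)
Reached target in 4 moves.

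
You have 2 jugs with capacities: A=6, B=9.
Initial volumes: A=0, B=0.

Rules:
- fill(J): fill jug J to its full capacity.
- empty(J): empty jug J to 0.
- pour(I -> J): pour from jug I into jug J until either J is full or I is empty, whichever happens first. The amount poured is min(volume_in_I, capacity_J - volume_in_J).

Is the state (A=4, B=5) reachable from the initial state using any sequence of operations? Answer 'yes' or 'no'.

Answer: no

Derivation:
BFS explored all 10 reachable states.
Reachable set includes: (0,0), (0,3), (0,6), (0,9), (3,0), (3,9), (6,0), (6,3), (6,6), (6,9)
Target (A=4, B=5) not in reachable set → no.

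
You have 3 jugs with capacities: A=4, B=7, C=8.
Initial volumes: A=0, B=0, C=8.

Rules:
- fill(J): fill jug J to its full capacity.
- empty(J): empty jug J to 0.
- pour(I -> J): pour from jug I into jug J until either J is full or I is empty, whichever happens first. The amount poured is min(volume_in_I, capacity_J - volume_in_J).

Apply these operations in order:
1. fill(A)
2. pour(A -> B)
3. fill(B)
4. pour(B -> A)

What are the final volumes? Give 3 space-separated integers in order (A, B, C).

Answer: 4 3 8

Derivation:
Step 1: fill(A) -> (A=4 B=0 C=8)
Step 2: pour(A -> B) -> (A=0 B=4 C=8)
Step 3: fill(B) -> (A=0 B=7 C=8)
Step 4: pour(B -> A) -> (A=4 B=3 C=8)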